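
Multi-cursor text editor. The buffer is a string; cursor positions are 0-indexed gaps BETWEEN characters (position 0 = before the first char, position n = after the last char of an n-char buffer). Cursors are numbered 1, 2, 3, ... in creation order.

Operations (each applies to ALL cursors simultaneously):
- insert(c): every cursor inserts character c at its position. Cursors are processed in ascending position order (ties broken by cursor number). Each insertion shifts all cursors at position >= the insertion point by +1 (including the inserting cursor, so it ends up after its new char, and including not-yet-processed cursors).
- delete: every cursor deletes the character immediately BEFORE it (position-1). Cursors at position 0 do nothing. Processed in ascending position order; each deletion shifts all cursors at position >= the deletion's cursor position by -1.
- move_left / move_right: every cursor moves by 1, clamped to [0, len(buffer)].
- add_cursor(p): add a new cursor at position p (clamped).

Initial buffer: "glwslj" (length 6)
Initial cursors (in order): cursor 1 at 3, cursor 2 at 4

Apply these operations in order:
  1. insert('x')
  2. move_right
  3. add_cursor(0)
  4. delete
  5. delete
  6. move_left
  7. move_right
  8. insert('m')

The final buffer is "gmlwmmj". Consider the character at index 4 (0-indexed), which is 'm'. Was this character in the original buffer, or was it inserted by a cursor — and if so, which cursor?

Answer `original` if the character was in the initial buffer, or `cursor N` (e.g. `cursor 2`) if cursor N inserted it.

Answer: cursor 1

Derivation:
After op 1 (insert('x')): buffer="glwxsxlj" (len 8), cursors c1@4 c2@6, authorship ...1.2..
After op 2 (move_right): buffer="glwxsxlj" (len 8), cursors c1@5 c2@7, authorship ...1.2..
After op 3 (add_cursor(0)): buffer="glwxsxlj" (len 8), cursors c3@0 c1@5 c2@7, authorship ...1.2..
After op 4 (delete): buffer="glwxxj" (len 6), cursors c3@0 c1@4 c2@5, authorship ...12.
After op 5 (delete): buffer="glwj" (len 4), cursors c3@0 c1@3 c2@3, authorship ....
After op 6 (move_left): buffer="glwj" (len 4), cursors c3@0 c1@2 c2@2, authorship ....
After op 7 (move_right): buffer="glwj" (len 4), cursors c3@1 c1@3 c2@3, authorship ....
After op 8 (insert('m')): buffer="gmlwmmj" (len 7), cursors c3@2 c1@6 c2@6, authorship .3..12.
Authorship (.=original, N=cursor N): . 3 . . 1 2 .
Index 4: author = 1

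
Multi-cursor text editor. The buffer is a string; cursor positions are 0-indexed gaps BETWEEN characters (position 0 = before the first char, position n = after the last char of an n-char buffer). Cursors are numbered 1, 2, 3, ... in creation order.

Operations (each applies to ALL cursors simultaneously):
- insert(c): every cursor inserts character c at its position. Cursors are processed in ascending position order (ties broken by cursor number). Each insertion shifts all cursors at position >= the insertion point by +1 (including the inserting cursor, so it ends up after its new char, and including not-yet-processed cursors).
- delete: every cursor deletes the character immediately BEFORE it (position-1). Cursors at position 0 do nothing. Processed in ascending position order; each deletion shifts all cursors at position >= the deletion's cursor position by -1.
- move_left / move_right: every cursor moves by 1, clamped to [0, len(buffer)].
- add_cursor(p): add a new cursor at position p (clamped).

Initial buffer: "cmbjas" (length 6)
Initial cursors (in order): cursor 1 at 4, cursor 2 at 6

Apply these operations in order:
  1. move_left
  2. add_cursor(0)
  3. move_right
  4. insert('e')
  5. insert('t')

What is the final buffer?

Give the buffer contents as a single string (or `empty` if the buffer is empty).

Answer: cetmbjetaset

Derivation:
After op 1 (move_left): buffer="cmbjas" (len 6), cursors c1@3 c2@5, authorship ......
After op 2 (add_cursor(0)): buffer="cmbjas" (len 6), cursors c3@0 c1@3 c2@5, authorship ......
After op 3 (move_right): buffer="cmbjas" (len 6), cursors c3@1 c1@4 c2@6, authorship ......
After op 4 (insert('e')): buffer="cembjease" (len 9), cursors c3@2 c1@6 c2@9, authorship .3...1..2
After op 5 (insert('t')): buffer="cetmbjetaset" (len 12), cursors c3@3 c1@8 c2@12, authorship .33...11..22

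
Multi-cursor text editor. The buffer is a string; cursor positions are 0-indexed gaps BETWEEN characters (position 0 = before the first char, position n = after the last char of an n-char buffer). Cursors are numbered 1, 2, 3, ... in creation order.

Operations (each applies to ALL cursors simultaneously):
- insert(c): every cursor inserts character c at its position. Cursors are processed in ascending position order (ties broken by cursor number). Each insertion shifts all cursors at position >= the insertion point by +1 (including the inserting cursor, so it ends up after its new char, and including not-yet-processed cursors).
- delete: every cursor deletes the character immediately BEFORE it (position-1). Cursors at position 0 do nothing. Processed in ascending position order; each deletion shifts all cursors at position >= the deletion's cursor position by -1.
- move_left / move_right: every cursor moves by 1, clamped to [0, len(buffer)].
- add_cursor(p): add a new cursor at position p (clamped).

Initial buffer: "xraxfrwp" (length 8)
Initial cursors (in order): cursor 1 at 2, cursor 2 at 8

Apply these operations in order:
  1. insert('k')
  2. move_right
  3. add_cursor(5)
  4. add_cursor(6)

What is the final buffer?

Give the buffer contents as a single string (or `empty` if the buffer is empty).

After op 1 (insert('k')): buffer="xrkaxfrwpk" (len 10), cursors c1@3 c2@10, authorship ..1......2
After op 2 (move_right): buffer="xrkaxfrwpk" (len 10), cursors c1@4 c2@10, authorship ..1......2
After op 3 (add_cursor(5)): buffer="xrkaxfrwpk" (len 10), cursors c1@4 c3@5 c2@10, authorship ..1......2
After op 4 (add_cursor(6)): buffer="xrkaxfrwpk" (len 10), cursors c1@4 c3@5 c4@6 c2@10, authorship ..1......2

Answer: xrkaxfrwpk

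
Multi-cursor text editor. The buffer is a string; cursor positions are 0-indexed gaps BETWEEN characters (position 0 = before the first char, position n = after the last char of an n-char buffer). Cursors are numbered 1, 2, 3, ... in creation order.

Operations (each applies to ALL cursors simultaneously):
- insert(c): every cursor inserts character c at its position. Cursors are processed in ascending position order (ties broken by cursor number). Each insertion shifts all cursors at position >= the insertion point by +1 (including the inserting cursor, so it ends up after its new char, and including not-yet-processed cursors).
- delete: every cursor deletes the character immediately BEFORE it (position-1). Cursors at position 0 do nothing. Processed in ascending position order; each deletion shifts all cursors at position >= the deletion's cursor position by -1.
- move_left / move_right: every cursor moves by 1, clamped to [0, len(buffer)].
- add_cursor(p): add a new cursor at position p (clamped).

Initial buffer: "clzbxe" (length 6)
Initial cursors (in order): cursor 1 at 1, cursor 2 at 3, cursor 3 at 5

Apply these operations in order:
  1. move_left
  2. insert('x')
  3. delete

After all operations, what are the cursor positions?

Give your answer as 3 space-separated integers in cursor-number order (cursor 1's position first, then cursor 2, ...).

After op 1 (move_left): buffer="clzbxe" (len 6), cursors c1@0 c2@2 c3@4, authorship ......
After op 2 (insert('x')): buffer="xclxzbxxe" (len 9), cursors c1@1 c2@4 c3@7, authorship 1..2..3..
After op 3 (delete): buffer="clzbxe" (len 6), cursors c1@0 c2@2 c3@4, authorship ......

Answer: 0 2 4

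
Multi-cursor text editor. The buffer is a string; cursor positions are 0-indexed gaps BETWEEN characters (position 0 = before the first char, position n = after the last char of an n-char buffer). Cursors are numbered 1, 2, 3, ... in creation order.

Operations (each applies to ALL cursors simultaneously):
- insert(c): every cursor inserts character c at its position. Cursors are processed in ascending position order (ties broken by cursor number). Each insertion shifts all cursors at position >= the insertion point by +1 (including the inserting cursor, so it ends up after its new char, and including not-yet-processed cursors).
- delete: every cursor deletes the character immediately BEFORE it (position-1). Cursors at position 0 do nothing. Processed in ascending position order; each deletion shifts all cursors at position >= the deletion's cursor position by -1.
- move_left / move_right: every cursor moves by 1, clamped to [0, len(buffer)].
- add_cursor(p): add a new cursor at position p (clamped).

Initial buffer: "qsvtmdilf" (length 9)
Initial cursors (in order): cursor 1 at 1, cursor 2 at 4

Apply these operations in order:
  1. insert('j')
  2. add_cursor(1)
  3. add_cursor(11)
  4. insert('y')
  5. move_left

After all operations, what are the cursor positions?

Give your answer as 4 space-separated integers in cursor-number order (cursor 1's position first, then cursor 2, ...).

After op 1 (insert('j')): buffer="qjsvtjmdilf" (len 11), cursors c1@2 c2@6, authorship .1...2.....
After op 2 (add_cursor(1)): buffer="qjsvtjmdilf" (len 11), cursors c3@1 c1@2 c2@6, authorship .1...2.....
After op 3 (add_cursor(11)): buffer="qjsvtjmdilf" (len 11), cursors c3@1 c1@2 c2@6 c4@11, authorship .1...2.....
After op 4 (insert('y')): buffer="qyjysvtjymdilfy" (len 15), cursors c3@2 c1@4 c2@9 c4@15, authorship .311...22.....4
After op 5 (move_left): buffer="qyjysvtjymdilfy" (len 15), cursors c3@1 c1@3 c2@8 c4@14, authorship .311...22.....4

Answer: 3 8 1 14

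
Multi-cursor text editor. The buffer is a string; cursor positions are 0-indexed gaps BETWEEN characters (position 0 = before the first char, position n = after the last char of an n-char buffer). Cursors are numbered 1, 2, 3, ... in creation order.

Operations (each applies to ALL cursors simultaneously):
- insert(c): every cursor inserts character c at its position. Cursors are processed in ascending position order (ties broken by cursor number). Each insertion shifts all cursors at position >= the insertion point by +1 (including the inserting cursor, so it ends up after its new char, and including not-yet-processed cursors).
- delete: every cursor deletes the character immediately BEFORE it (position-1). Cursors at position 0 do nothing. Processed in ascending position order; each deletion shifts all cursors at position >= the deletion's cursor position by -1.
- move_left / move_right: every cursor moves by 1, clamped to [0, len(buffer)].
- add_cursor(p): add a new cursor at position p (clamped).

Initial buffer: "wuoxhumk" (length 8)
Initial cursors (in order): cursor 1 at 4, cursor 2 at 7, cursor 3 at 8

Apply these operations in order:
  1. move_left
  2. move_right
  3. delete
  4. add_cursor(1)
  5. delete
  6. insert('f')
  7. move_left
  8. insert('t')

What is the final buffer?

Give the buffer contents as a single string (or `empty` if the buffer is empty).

After op 1 (move_left): buffer="wuoxhumk" (len 8), cursors c1@3 c2@6 c3@7, authorship ........
After op 2 (move_right): buffer="wuoxhumk" (len 8), cursors c1@4 c2@7 c3@8, authorship ........
After op 3 (delete): buffer="wuohu" (len 5), cursors c1@3 c2@5 c3@5, authorship .....
After op 4 (add_cursor(1)): buffer="wuohu" (len 5), cursors c4@1 c1@3 c2@5 c3@5, authorship .....
After op 5 (delete): buffer="u" (len 1), cursors c4@0 c1@1 c2@1 c3@1, authorship .
After op 6 (insert('f')): buffer="fufff" (len 5), cursors c4@1 c1@5 c2@5 c3@5, authorship 4.123
After op 7 (move_left): buffer="fufff" (len 5), cursors c4@0 c1@4 c2@4 c3@4, authorship 4.123
After op 8 (insert('t')): buffer="tfufftttf" (len 9), cursors c4@1 c1@8 c2@8 c3@8, authorship 44.121233

Answer: tfufftttf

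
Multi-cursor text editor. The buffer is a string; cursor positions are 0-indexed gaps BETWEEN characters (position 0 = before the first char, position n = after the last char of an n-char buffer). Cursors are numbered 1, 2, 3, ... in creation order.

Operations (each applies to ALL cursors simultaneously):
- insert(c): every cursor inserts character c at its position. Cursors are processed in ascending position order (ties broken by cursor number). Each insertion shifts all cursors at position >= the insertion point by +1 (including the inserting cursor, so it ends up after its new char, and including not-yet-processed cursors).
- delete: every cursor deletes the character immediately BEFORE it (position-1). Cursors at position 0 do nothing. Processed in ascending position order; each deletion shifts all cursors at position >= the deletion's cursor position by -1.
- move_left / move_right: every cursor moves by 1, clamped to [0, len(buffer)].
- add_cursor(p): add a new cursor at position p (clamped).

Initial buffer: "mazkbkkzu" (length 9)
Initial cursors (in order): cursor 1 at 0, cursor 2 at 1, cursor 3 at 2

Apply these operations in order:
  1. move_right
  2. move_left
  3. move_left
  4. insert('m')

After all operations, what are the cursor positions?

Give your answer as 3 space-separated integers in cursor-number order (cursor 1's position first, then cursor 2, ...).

After op 1 (move_right): buffer="mazkbkkzu" (len 9), cursors c1@1 c2@2 c3@3, authorship .........
After op 2 (move_left): buffer="mazkbkkzu" (len 9), cursors c1@0 c2@1 c3@2, authorship .........
After op 3 (move_left): buffer="mazkbkkzu" (len 9), cursors c1@0 c2@0 c3@1, authorship .........
After op 4 (insert('m')): buffer="mmmmazkbkkzu" (len 12), cursors c1@2 c2@2 c3@4, authorship 12.3........

Answer: 2 2 4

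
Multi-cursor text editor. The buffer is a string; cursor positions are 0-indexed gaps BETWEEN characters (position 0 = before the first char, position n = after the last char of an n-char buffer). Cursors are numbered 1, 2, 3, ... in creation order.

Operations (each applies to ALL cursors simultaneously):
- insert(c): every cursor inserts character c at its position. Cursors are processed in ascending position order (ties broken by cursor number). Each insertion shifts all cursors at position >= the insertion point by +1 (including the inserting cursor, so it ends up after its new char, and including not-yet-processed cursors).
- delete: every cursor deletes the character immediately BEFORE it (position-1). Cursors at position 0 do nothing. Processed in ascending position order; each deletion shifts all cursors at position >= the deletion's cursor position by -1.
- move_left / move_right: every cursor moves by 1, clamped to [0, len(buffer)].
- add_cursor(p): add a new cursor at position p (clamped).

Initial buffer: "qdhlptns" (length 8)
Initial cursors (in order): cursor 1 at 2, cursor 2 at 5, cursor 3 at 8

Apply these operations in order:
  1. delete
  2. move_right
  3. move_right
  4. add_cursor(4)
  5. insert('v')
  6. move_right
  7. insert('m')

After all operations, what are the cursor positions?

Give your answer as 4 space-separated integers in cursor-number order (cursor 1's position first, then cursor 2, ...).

Answer: 6 13 13 9

Derivation:
After op 1 (delete): buffer="qhltn" (len 5), cursors c1@1 c2@3 c3@5, authorship .....
After op 2 (move_right): buffer="qhltn" (len 5), cursors c1@2 c2@4 c3@5, authorship .....
After op 3 (move_right): buffer="qhltn" (len 5), cursors c1@3 c2@5 c3@5, authorship .....
After op 4 (add_cursor(4)): buffer="qhltn" (len 5), cursors c1@3 c4@4 c2@5 c3@5, authorship .....
After op 5 (insert('v')): buffer="qhlvtvnvv" (len 9), cursors c1@4 c4@6 c2@9 c3@9, authorship ...1.4.23
After op 6 (move_right): buffer="qhlvtvnvv" (len 9), cursors c1@5 c4@7 c2@9 c3@9, authorship ...1.4.23
After op 7 (insert('m')): buffer="qhlvtmvnmvvmm" (len 13), cursors c1@6 c4@9 c2@13 c3@13, authorship ...1.14.42323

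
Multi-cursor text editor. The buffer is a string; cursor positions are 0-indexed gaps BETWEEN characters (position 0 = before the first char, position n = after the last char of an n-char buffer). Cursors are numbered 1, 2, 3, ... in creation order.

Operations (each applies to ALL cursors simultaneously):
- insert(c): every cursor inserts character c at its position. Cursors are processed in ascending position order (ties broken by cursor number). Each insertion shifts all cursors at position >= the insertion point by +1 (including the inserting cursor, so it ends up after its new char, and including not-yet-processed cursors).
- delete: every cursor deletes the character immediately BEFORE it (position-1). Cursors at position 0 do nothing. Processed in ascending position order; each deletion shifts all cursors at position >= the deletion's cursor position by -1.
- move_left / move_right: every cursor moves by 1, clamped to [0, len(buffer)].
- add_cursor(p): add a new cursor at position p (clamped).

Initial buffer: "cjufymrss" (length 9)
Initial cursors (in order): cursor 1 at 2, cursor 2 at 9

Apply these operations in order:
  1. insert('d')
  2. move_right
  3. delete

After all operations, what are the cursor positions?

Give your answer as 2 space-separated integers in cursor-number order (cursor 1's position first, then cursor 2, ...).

After op 1 (insert('d')): buffer="cjdufymrssd" (len 11), cursors c1@3 c2@11, authorship ..1.......2
After op 2 (move_right): buffer="cjdufymrssd" (len 11), cursors c1@4 c2@11, authorship ..1.......2
After op 3 (delete): buffer="cjdfymrss" (len 9), cursors c1@3 c2@9, authorship ..1......

Answer: 3 9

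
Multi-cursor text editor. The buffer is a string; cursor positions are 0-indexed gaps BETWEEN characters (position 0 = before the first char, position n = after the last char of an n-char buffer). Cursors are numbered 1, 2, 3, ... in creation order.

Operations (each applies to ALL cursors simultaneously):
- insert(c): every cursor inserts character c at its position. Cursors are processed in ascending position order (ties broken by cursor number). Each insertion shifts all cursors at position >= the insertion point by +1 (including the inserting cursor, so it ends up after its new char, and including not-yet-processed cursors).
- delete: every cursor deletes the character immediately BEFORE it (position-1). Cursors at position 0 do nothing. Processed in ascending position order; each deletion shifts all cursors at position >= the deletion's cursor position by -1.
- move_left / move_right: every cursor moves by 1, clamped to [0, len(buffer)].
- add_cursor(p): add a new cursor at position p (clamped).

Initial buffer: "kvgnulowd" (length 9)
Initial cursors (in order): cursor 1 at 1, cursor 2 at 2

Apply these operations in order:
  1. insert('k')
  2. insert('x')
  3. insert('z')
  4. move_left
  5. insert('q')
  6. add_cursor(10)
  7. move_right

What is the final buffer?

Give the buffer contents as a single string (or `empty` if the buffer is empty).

Answer: kkxqzvkxqzgnulowd

Derivation:
After op 1 (insert('k')): buffer="kkvkgnulowd" (len 11), cursors c1@2 c2@4, authorship .1.2.......
After op 2 (insert('x')): buffer="kkxvkxgnulowd" (len 13), cursors c1@3 c2@6, authorship .11.22.......
After op 3 (insert('z')): buffer="kkxzvkxzgnulowd" (len 15), cursors c1@4 c2@8, authorship .111.222.......
After op 4 (move_left): buffer="kkxzvkxzgnulowd" (len 15), cursors c1@3 c2@7, authorship .111.222.......
After op 5 (insert('q')): buffer="kkxqzvkxqzgnulowd" (len 17), cursors c1@4 c2@9, authorship .1111.2222.......
After op 6 (add_cursor(10)): buffer="kkxqzvkxqzgnulowd" (len 17), cursors c1@4 c2@9 c3@10, authorship .1111.2222.......
After op 7 (move_right): buffer="kkxqzvkxqzgnulowd" (len 17), cursors c1@5 c2@10 c3@11, authorship .1111.2222.......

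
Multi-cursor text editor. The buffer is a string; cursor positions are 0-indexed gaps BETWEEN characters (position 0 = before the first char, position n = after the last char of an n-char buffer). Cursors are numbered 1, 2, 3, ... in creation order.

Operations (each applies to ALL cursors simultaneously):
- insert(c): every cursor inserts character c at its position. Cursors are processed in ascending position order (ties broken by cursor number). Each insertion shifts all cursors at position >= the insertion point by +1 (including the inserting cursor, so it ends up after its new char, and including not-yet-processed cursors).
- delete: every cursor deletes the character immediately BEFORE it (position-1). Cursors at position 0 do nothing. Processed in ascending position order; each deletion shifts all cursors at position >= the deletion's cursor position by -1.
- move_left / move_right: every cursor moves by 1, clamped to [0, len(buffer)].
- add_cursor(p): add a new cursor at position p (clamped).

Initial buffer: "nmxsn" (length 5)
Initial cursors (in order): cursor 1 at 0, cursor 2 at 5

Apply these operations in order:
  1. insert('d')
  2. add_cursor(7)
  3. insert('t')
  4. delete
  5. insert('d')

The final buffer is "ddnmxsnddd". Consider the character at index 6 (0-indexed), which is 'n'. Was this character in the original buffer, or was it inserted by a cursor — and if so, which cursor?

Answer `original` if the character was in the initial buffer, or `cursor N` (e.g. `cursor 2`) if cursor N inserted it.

After op 1 (insert('d')): buffer="dnmxsnd" (len 7), cursors c1@1 c2@7, authorship 1.....2
After op 2 (add_cursor(7)): buffer="dnmxsnd" (len 7), cursors c1@1 c2@7 c3@7, authorship 1.....2
After op 3 (insert('t')): buffer="dtnmxsndtt" (len 10), cursors c1@2 c2@10 c3@10, authorship 11.....223
After op 4 (delete): buffer="dnmxsnd" (len 7), cursors c1@1 c2@7 c3@7, authorship 1.....2
After op 5 (insert('d')): buffer="ddnmxsnddd" (len 10), cursors c1@2 c2@10 c3@10, authorship 11.....223
Authorship (.=original, N=cursor N): 1 1 . . . . . 2 2 3
Index 6: author = original

Answer: original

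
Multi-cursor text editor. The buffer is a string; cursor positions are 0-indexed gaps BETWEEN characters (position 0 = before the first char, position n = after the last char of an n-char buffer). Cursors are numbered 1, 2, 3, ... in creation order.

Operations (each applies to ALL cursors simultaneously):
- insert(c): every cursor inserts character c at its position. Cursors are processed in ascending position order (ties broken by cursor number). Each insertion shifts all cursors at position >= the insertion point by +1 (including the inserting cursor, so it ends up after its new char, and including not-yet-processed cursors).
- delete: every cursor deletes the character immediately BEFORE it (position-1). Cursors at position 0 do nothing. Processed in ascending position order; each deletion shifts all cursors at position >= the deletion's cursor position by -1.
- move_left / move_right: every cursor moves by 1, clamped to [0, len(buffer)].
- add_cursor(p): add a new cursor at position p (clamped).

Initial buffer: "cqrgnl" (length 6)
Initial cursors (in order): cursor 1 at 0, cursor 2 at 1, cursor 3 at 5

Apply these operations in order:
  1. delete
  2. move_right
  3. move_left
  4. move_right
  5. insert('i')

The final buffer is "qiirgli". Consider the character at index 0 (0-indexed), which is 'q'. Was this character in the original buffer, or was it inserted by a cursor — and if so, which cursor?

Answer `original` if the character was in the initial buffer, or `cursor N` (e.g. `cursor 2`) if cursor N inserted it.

Answer: original

Derivation:
After op 1 (delete): buffer="qrgl" (len 4), cursors c1@0 c2@0 c3@3, authorship ....
After op 2 (move_right): buffer="qrgl" (len 4), cursors c1@1 c2@1 c3@4, authorship ....
After op 3 (move_left): buffer="qrgl" (len 4), cursors c1@0 c2@0 c3@3, authorship ....
After op 4 (move_right): buffer="qrgl" (len 4), cursors c1@1 c2@1 c3@4, authorship ....
After op 5 (insert('i')): buffer="qiirgli" (len 7), cursors c1@3 c2@3 c3@7, authorship .12...3
Authorship (.=original, N=cursor N): . 1 2 . . . 3
Index 0: author = original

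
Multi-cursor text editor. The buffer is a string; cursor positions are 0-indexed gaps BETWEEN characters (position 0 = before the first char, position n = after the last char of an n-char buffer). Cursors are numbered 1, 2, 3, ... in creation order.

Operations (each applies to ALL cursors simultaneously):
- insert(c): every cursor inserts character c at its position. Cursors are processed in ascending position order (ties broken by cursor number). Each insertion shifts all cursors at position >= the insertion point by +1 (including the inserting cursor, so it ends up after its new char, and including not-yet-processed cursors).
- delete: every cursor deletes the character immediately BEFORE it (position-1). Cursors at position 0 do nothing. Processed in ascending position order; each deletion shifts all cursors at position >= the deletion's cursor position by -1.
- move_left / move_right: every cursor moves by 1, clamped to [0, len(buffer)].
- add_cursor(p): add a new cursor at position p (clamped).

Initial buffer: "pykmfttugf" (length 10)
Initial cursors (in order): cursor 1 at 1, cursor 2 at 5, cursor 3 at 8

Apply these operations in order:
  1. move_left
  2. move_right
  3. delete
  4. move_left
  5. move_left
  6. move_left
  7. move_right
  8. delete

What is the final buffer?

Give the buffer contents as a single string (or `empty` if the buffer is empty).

After op 1 (move_left): buffer="pykmfttugf" (len 10), cursors c1@0 c2@4 c3@7, authorship ..........
After op 2 (move_right): buffer="pykmfttugf" (len 10), cursors c1@1 c2@5 c3@8, authorship ..........
After op 3 (delete): buffer="ykmttgf" (len 7), cursors c1@0 c2@3 c3@5, authorship .......
After op 4 (move_left): buffer="ykmttgf" (len 7), cursors c1@0 c2@2 c3@4, authorship .......
After op 5 (move_left): buffer="ykmttgf" (len 7), cursors c1@0 c2@1 c3@3, authorship .......
After op 6 (move_left): buffer="ykmttgf" (len 7), cursors c1@0 c2@0 c3@2, authorship .......
After op 7 (move_right): buffer="ykmttgf" (len 7), cursors c1@1 c2@1 c3@3, authorship .......
After op 8 (delete): buffer="kttgf" (len 5), cursors c1@0 c2@0 c3@1, authorship .....

Answer: kttgf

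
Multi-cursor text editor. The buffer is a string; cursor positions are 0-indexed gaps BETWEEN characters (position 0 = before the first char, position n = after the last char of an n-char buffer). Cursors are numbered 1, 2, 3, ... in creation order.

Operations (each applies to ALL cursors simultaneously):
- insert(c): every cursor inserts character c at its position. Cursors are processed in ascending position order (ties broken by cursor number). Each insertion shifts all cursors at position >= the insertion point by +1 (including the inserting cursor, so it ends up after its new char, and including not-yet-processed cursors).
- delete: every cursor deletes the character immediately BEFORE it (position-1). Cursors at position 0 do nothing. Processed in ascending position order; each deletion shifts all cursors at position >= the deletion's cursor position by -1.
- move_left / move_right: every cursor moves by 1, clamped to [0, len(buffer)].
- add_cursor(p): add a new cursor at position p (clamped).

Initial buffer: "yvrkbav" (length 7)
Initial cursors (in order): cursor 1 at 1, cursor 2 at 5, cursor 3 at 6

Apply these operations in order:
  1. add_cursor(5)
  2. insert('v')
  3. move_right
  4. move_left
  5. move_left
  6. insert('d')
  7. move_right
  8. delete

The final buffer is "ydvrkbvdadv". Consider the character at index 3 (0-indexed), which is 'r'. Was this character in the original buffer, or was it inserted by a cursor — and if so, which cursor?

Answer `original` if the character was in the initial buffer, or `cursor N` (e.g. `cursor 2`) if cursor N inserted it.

After op 1 (add_cursor(5)): buffer="yvrkbav" (len 7), cursors c1@1 c2@5 c4@5 c3@6, authorship .......
After op 2 (insert('v')): buffer="yvvrkbvvavv" (len 11), cursors c1@2 c2@8 c4@8 c3@10, authorship .1....24.3.
After op 3 (move_right): buffer="yvvrkbvvavv" (len 11), cursors c1@3 c2@9 c4@9 c3@11, authorship .1....24.3.
After op 4 (move_left): buffer="yvvrkbvvavv" (len 11), cursors c1@2 c2@8 c4@8 c3@10, authorship .1....24.3.
After op 5 (move_left): buffer="yvvrkbvvavv" (len 11), cursors c1@1 c2@7 c4@7 c3@9, authorship .1....24.3.
After op 6 (insert('d')): buffer="ydvvrkbvddvadvv" (len 15), cursors c1@2 c2@10 c4@10 c3@13, authorship .11....2244.33.
After op 7 (move_right): buffer="ydvvrkbvddvadvv" (len 15), cursors c1@3 c2@11 c4@11 c3@14, authorship .11....2244.33.
After op 8 (delete): buffer="ydvrkbvdadv" (len 11), cursors c1@2 c2@8 c4@8 c3@10, authorship .1....22.3.
Authorship (.=original, N=cursor N): . 1 . . . . 2 2 . 3 .
Index 3: author = original

Answer: original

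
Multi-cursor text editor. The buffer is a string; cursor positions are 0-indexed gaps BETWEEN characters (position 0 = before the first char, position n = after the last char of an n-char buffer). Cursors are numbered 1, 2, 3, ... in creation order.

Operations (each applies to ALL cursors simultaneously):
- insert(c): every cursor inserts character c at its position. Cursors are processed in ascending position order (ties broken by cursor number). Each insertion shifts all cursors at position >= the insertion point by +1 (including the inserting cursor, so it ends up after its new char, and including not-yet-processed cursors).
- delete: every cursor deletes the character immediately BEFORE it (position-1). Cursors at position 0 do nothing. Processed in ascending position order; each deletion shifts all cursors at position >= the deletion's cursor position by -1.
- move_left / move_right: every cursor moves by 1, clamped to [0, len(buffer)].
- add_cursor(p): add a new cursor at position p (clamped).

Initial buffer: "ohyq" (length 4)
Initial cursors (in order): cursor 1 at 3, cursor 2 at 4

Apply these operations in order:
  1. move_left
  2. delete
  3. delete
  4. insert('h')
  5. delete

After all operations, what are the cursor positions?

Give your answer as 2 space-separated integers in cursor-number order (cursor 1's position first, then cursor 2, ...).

Answer: 0 0

Derivation:
After op 1 (move_left): buffer="ohyq" (len 4), cursors c1@2 c2@3, authorship ....
After op 2 (delete): buffer="oq" (len 2), cursors c1@1 c2@1, authorship ..
After op 3 (delete): buffer="q" (len 1), cursors c1@0 c2@0, authorship .
After op 4 (insert('h')): buffer="hhq" (len 3), cursors c1@2 c2@2, authorship 12.
After op 5 (delete): buffer="q" (len 1), cursors c1@0 c2@0, authorship .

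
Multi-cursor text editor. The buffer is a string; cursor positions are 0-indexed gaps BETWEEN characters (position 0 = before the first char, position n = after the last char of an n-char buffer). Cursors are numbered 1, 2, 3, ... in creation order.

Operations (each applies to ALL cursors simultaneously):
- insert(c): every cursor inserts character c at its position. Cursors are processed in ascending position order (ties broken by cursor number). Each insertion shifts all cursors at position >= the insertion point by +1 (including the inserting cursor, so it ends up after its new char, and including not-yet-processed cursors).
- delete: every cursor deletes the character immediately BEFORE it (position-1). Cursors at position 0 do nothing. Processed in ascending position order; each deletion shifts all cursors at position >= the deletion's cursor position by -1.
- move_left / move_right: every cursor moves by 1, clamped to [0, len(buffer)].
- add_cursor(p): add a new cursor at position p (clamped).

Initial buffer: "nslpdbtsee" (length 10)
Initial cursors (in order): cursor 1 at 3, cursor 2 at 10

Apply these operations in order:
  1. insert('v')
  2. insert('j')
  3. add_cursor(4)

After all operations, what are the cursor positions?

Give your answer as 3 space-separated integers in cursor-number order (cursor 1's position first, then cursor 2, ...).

After op 1 (insert('v')): buffer="nslvpdbtseev" (len 12), cursors c1@4 c2@12, authorship ...1.......2
After op 2 (insert('j')): buffer="nslvjpdbtseevj" (len 14), cursors c1@5 c2@14, authorship ...11.......22
After op 3 (add_cursor(4)): buffer="nslvjpdbtseevj" (len 14), cursors c3@4 c1@5 c2@14, authorship ...11.......22

Answer: 5 14 4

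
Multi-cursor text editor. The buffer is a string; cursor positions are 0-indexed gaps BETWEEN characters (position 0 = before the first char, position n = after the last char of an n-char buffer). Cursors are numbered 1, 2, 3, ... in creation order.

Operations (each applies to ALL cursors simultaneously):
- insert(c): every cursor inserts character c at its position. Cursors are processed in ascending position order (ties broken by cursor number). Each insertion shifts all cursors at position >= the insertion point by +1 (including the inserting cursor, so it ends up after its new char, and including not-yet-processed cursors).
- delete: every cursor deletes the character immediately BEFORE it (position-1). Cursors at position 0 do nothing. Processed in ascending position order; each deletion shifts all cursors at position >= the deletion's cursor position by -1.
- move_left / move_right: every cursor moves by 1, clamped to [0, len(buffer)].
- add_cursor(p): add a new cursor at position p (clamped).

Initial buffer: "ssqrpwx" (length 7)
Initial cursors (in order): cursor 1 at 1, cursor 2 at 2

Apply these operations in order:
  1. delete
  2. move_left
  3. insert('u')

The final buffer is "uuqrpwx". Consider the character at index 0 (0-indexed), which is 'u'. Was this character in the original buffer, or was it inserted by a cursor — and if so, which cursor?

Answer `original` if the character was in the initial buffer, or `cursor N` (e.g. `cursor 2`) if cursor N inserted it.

After op 1 (delete): buffer="qrpwx" (len 5), cursors c1@0 c2@0, authorship .....
After op 2 (move_left): buffer="qrpwx" (len 5), cursors c1@0 c2@0, authorship .....
After op 3 (insert('u')): buffer="uuqrpwx" (len 7), cursors c1@2 c2@2, authorship 12.....
Authorship (.=original, N=cursor N): 1 2 . . . . .
Index 0: author = 1

Answer: cursor 1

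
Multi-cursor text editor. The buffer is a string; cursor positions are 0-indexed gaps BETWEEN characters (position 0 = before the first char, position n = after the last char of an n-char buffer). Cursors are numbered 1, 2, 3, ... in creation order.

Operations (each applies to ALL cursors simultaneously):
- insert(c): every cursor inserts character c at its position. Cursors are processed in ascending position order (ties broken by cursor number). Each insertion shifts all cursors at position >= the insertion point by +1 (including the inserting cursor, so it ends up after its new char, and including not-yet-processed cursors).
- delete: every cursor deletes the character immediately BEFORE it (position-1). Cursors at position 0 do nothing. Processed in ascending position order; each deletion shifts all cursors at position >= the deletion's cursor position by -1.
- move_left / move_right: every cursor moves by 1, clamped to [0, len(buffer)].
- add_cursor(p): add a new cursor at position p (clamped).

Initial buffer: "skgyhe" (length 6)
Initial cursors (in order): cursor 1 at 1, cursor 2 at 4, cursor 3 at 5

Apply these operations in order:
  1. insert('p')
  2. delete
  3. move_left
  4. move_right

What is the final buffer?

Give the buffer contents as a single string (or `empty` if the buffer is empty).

Answer: skgyhe

Derivation:
After op 1 (insert('p')): buffer="spkgyphpe" (len 9), cursors c1@2 c2@6 c3@8, authorship .1...2.3.
After op 2 (delete): buffer="skgyhe" (len 6), cursors c1@1 c2@4 c3@5, authorship ......
After op 3 (move_left): buffer="skgyhe" (len 6), cursors c1@0 c2@3 c3@4, authorship ......
After op 4 (move_right): buffer="skgyhe" (len 6), cursors c1@1 c2@4 c3@5, authorship ......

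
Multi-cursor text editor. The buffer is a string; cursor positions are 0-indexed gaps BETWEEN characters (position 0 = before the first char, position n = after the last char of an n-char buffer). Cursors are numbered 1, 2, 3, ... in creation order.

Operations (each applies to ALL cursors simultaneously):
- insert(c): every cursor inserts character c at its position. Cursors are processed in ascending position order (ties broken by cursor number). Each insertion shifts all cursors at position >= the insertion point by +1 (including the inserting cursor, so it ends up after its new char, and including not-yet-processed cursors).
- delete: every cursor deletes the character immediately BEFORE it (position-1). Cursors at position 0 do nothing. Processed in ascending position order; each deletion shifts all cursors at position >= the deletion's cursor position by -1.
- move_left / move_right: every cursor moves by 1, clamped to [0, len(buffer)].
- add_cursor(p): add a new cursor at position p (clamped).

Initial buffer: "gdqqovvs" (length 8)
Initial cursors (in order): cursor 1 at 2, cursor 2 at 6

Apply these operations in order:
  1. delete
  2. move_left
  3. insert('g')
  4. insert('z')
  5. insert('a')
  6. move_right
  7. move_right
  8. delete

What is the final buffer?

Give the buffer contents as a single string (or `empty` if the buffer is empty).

After op 1 (delete): buffer="gqqovs" (len 6), cursors c1@1 c2@4, authorship ......
After op 2 (move_left): buffer="gqqovs" (len 6), cursors c1@0 c2@3, authorship ......
After op 3 (insert('g')): buffer="ggqqgovs" (len 8), cursors c1@1 c2@5, authorship 1...2...
After op 4 (insert('z')): buffer="gzgqqgzovs" (len 10), cursors c1@2 c2@7, authorship 11...22...
After op 5 (insert('a')): buffer="gzagqqgzaovs" (len 12), cursors c1@3 c2@9, authorship 111...222...
After op 6 (move_right): buffer="gzagqqgzaovs" (len 12), cursors c1@4 c2@10, authorship 111...222...
After op 7 (move_right): buffer="gzagqqgzaovs" (len 12), cursors c1@5 c2@11, authorship 111...222...
After op 8 (delete): buffer="gzagqgzaos" (len 10), cursors c1@4 c2@9, authorship 111..222..

Answer: gzagqgzaos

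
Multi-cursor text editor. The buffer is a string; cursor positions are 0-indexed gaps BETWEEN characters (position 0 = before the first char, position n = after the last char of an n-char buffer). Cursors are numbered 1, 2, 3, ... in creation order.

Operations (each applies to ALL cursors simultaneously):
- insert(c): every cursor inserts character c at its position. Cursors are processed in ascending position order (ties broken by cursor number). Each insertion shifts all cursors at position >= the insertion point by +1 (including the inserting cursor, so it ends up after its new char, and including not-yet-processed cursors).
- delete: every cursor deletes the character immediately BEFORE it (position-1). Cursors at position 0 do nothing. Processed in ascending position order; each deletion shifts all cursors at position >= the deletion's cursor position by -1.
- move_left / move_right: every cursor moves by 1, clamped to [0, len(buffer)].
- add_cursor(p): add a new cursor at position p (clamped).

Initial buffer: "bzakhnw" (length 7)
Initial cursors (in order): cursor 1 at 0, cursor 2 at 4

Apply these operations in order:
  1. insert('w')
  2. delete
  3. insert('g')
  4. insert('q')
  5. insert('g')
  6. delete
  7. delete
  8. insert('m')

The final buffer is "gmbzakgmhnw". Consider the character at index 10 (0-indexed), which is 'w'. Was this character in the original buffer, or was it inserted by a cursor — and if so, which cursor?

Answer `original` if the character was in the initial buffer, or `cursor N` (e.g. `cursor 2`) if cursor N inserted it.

Answer: original

Derivation:
After op 1 (insert('w')): buffer="wbzakwhnw" (len 9), cursors c1@1 c2@6, authorship 1....2...
After op 2 (delete): buffer="bzakhnw" (len 7), cursors c1@0 c2@4, authorship .......
After op 3 (insert('g')): buffer="gbzakghnw" (len 9), cursors c1@1 c2@6, authorship 1....2...
After op 4 (insert('q')): buffer="gqbzakgqhnw" (len 11), cursors c1@2 c2@8, authorship 11....22...
After op 5 (insert('g')): buffer="gqgbzakgqghnw" (len 13), cursors c1@3 c2@10, authorship 111....222...
After op 6 (delete): buffer="gqbzakgqhnw" (len 11), cursors c1@2 c2@8, authorship 11....22...
After op 7 (delete): buffer="gbzakghnw" (len 9), cursors c1@1 c2@6, authorship 1....2...
After op 8 (insert('m')): buffer="gmbzakgmhnw" (len 11), cursors c1@2 c2@8, authorship 11....22...
Authorship (.=original, N=cursor N): 1 1 . . . . 2 2 . . .
Index 10: author = original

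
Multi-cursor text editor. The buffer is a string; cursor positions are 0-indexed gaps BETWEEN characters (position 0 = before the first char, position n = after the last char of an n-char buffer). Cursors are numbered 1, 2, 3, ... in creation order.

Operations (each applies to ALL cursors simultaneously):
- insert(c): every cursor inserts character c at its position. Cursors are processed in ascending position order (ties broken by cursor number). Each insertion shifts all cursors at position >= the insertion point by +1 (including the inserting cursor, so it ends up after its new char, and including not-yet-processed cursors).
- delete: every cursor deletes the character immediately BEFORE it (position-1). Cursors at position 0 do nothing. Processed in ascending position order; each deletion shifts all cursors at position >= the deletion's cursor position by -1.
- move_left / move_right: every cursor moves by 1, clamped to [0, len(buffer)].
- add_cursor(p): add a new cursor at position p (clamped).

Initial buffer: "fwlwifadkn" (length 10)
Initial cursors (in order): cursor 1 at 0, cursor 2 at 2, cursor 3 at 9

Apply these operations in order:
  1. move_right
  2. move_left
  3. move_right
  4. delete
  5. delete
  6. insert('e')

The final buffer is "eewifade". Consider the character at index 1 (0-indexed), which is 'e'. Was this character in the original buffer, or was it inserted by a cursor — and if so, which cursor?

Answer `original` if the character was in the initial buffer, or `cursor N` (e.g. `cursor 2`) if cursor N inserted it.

Answer: cursor 2

Derivation:
After op 1 (move_right): buffer="fwlwifadkn" (len 10), cursors c1@1 c2@3 c3@10, authorship ..........
After op 2 (move_left): buffer="fwlwifadkn" (len 10), cursors c1@0 c2@2 c3@9, authorship ..........
After op 3 (move_right): buffer="fwlwifadkn" (len 10), cursors c1@1 c2@3 c3@10, authorship ..........
After op 4 (delete): buffer="wwifadk" (len 7), cursors c1@0 c2@1 c3@7, authorship .......
After op 5 (delete): buffer="wifad" (len 5), cursors c1@0 c2@0 c3@5, authorship .....
After op 6 (insert('e')): buffer="eewifade" (len 8), cursors c1@2 c2@2 c3@8, authorship 12.....3
Authorship (.=original, N=cursor N): 1 2 . . . . . 3
Index 1: author = 2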